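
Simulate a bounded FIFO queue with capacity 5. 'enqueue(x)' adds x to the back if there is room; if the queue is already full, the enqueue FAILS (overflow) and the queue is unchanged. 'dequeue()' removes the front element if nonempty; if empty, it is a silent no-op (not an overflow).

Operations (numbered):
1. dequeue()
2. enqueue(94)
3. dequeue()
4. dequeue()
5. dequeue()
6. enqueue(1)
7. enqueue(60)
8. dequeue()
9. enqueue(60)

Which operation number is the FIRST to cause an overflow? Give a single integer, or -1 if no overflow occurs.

1. dequeue(): empty, no-op, size=0
2. enqueue(94): size=1
3. dequeue(): size=0
4. dequeue(): empty, no-op, size=0
5. dequeue(): empty, no-op, size=0
6. enqueue(1): size=1
7. enqueue(60): size=2
8. dequeue(): size=1
9. enqueue(60): size=2

Answer: -1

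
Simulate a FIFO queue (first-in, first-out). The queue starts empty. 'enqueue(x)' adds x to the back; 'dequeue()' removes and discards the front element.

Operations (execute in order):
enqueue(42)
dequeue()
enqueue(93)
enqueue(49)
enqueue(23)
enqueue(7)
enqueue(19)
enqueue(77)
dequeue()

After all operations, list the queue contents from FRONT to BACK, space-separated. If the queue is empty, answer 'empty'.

enqueue(42): [42]
dequeue(): []
enqueue(93): [93]
enqueue(49): [93, 49]
enqueue(23): [93, 49, 23]
enqueue(7): [93, 49, 23, 7]
enqueue(19): [93, 49, 23, 7, 19]
enqueue(77): [93, 49, 23, 7, 19, 77]
dequeue(): [49, 23, 7, 19, 77]

Answer: 49 23 7 19 77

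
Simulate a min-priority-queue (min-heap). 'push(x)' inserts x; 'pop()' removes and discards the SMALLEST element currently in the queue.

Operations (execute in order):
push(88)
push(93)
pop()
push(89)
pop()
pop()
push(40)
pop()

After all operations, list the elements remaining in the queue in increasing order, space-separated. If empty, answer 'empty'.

Answer: empty

Derivation:
push(88): heap contents = [88]
push(93): heap contents = [88, 93]
pop() → 88: heap contents = [93]
push(89): heap contents = [89, 93]
pop() → 89: heap contents = [93]
pop() → 93: heap contents = []
push(40): heap contents = [40]
pop() → 40: heap contents = []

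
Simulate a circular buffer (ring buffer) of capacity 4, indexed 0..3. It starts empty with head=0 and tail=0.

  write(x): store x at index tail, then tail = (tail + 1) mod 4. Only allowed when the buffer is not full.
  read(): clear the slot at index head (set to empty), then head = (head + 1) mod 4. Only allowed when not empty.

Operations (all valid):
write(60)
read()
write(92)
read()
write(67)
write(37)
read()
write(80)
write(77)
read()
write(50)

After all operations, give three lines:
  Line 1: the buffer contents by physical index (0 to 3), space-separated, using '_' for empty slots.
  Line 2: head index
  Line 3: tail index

write(60): buf=[60 _ _ _], head=0, tail=1, size=1
read(): buf=[_ _ _ _], head=1, tail=1, size=0
write(92): buf=[_ 92 _ _], head=1, tail=2, size=1
read(): buf=[_ _ _ _], head=2, tail=2, size=0
write(67): buf=[_ _ 67 _], head=2, tail=3, size=1
write(37): buf=[_ _ 67 37], head=2, tail=0, size=2
read(): buf=[_ _ _ 37], head=3, tail=0, size=1
write(80): buf=[80 _ _ 37], head=3, tail=1, size=2
write(77): buf=[80 77 _ 37], head=3, tail=2, size=3
read(): buf=[80 77 _ _], head=0, tail=2, size=2
write(50): buf=[80 77 50 _], head=0, tail=3, size=3

Answer: 80 77 50 _
0
3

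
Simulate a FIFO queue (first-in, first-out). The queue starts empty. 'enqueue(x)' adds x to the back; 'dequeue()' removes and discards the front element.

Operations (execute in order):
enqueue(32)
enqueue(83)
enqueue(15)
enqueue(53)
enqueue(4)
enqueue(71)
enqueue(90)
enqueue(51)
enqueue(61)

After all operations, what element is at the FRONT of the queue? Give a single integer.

enqueue(32): queue = [32]
enqueue(83): queue = [32, 83]
enqueue(15): queue = [32, 83, 15]
enqueue(53): queue = [32, 83, 15, 53]
enqueue(4): queue = [32, 83, 15, 53, 4]
enqueue(71): queue = [32, 83, 15, 53, 4, 71]
enqueue(90): queue = [32, 83, 15, 53, 4, 71, 90]
enqueue(51): queue = [32, 83, 15, 53, 4, 71, 90, 51]
enqueue(61): queue = [32, 83, 15, 53, 4, 71, 90, 51, 61]

Answer: 32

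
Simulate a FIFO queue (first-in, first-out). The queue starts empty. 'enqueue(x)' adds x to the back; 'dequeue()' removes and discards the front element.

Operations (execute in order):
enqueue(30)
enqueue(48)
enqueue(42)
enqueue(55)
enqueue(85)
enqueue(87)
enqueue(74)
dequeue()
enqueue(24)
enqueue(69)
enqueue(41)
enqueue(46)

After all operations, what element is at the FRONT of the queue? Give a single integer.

Answer: 48

Derivation:
enqueue(30): queue = [30]
enqueue(48): queue = [30, 48]
enqueue(42): queue = [30, 48, 42]
enqueue(55): queue = [30, 48, 42, 55]
enqueue(85): queue = [30, 48, 42, 55, 85]
enqueue(87): queue = [30, 48, 42, 55, 85, 87]
enqueue(74): queue = [30, 48, 42, 55, 85, 87, 74]
dequeue(): queue = [48, 42, 55, 85, 87, 74]
enqueue(24): queue = [48, 42, 55, 85, 87, 74, 24]
enqueue(69): queue = [48, 42, 55, 85, 87, 74, 24, 69]
enqueue(41): queue = [48, 42, 55, 85, 87, 74, 24, 69, 41]
enqueue(46): queue = [48, 42, 55, 85, 87, 74, 24, 69, 41, 46]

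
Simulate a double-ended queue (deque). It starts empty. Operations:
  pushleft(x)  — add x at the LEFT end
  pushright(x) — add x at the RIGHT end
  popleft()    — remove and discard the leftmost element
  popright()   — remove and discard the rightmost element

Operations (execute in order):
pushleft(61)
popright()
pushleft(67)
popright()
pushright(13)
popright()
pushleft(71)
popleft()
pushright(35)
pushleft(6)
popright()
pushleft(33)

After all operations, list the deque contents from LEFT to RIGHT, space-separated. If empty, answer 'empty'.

pushleft(61): [61]
popright(): []
pushleft(67): [67]
popright(): []
pushright(13): [13]
popright(): []
pushleft(71): [71]
popleft(): []
pushright(35): [35]
pushleft(6): [6, 35]
popright(): [6]
pushleft(33): [33, 6]

Answer: 33 6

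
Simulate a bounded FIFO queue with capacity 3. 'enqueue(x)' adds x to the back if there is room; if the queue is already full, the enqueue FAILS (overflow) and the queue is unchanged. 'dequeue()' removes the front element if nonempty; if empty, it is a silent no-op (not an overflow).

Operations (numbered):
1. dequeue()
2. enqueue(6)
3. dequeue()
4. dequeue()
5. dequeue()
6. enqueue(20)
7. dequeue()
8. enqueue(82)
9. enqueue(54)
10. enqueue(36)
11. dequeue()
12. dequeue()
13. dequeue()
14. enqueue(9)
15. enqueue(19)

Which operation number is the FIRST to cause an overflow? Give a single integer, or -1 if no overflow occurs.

Answer: -1

Derivation:
1. dequeue(): empty, no-op, size=0
2. enqueue(6): size=1
3. dequeue(): size=0
4. dequeue(): empty, no-op, size=0
5. dequeue(): empty, no-op, size=0
6. enqueue(20): size=1
7. dequeue(): size=0
8. enqueue(82): size=1
9. enqueue(54): size=2
10. enqueue(36): size=3
11. dequeue(): size=2
12. dequeue(): size=1
13. dequeue(): size=0
14. enqueue(9): size=1
15. enqueue(19): size=2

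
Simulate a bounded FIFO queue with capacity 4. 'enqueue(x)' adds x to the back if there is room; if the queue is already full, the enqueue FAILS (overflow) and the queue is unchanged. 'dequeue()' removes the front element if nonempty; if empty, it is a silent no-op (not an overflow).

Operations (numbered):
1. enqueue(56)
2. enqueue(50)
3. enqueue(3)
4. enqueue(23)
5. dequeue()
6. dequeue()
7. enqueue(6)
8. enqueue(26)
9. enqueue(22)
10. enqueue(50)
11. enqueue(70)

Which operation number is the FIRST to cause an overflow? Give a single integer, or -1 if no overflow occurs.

Answer: 9

Derivation:
1. enqueue(56): size=1
2. enqueue(50): size=2
3. enqueue(3): size=3
4. enqueue(23): size=4
5. dequeue(): size=3
6. dequeue(): size=2
7. enqueue(6): size=3
8. enqueue(26): size=4
9. enqueue(22): size=4=cap → OVERFLOW (fail)
10. enqueue(50): size=4=cap → OVERFLOW (fail)
11. enqueue(70): size=4=cap → OVERFLOW (fail)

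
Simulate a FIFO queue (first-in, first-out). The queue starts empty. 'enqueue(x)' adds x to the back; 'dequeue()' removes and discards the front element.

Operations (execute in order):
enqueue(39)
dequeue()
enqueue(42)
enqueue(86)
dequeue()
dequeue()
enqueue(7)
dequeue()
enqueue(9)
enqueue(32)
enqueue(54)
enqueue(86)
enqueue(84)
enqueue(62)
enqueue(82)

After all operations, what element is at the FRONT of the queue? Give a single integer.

enqueue(39): queue = [39]
dequeue(): queue = []
enqueue(42): queue = [42]
enqueue(86): queue = [42, 86]
dequeue(): queue = [86]
dequeue(): queue = []
enqueue(7): queue = [7]
dequeue(): queue = []
enqueue(9): queue = [9]
enqueue(32): queue = [9, 32]
enqueue(54): queue = [9, 32, 54]
enqueue(86): queue = [9, 32, 54, 86]
enqueue(84): queue = [9, 32, 54, 86, 84]
enqueue(62): queue = [9, 32, 54, 86, 84, 62]
enqueue(82): queue = [9, 32, 54, 86, 84, 62, 82]

Answer: 9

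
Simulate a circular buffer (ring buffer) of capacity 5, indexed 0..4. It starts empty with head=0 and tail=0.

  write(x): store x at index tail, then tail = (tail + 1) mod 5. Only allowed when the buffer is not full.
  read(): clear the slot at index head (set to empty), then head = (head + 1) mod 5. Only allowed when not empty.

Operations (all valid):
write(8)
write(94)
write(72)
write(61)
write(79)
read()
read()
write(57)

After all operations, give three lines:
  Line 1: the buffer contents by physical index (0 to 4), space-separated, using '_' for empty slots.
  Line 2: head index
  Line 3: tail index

Answer: 57 _ 72 61 79
2
1

Derivation:
write(8): buf=[8 _ _ _ _], head=0, tail=1, size=1
write(94): buf=[8 94 _ _ _], head=0, tail=2, size=2
write(72): buf=[8 94 72 _ _], head=0, tail=3, size=3
write(61): buf=[8 94 72 61 _], head=0, tail=4, size=4
write(79): buf=[8 94 72 61 79], head=0, tail=0, size=5
read(): buf=[_ 94 72 61 79], head=1, tail=0, size=4
read(): buf=[_ _ 72 61 79], head=2, tail=0, size=3
write(57): buf=[57 _ 72 61 79], head=2, tail=1, size=4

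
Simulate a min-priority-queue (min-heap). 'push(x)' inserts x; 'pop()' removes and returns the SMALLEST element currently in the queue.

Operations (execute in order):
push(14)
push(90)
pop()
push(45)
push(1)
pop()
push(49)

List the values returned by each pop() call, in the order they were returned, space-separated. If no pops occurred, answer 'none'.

push(14): heap contents = [14]
push(90): heap contents = [14, 90]
pop() → 14: heap contents = [90]
push(45): heap contents = [45, 90]
push(1): heap contents = [1, 45, 90]
pop() → 1: heap contents = [45, 90]
push(49): heap contents = [45, 49, 90]

Answer: 14 1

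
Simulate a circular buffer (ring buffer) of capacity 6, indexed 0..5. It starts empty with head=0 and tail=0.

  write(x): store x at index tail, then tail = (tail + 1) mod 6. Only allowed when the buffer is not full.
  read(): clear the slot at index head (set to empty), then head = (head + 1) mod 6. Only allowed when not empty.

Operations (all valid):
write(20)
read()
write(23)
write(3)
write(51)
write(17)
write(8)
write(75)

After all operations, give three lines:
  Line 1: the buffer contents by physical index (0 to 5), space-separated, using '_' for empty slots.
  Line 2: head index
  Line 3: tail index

Answer: 75 23 3 51 17 8
1
1

Derivation:
write(20): buf=[20 _ _ _ _ _], head=0, tail=1, size=1
read(): buf=[_ _ _ _ _ _], head=1, tail=1, size=0
write(23): buf=[_ 23 _ _ _ _], head=1, tail=2, size=1
write(3): buf=[_ 23 3 _ _ _], head=1, tail=3, size=2
write(51): buf=[_ 23 3 51 _ _], head=1, tail=4, size=3
write(17): buf=[_ 23 3 51 17 _], head=1, tail=5, size=4
write(8): buf=[_ 23 3 51 17 8], head=1, tail=0, size=5
write(75): buf=[75 23 3 51 17 8], head=1, tail=1, size=6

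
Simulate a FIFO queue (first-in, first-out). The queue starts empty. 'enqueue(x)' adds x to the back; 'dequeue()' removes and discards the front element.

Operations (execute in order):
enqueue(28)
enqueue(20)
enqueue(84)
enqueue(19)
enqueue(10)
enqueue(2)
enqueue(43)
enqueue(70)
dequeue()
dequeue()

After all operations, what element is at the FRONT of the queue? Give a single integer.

Answer: 84

Derivation:
enqueue(28): queue = [28]
enqueue(20): queue = [28, 20]
enqueue(84): queue = [28, 20, 84]
enqueue(19): queue = [28, 20, 84, 19]
enqueue(10): queue = [28, 20, 84, 19, 10]
enqueue(2): queue = [28, 20, 84, 19, 10, 2]
enqueue(43): queue = [28, 20, 84, 19, 10, 2, 43]
enqueue(70): queue = [28, 20, 84, 19, 10, 2, 43, 70]
dequeue(): queue = [20, 84, 19, 10, 2, 43, 70]
dequeue(): queue = [84, 19, 10, 2, 43, 70]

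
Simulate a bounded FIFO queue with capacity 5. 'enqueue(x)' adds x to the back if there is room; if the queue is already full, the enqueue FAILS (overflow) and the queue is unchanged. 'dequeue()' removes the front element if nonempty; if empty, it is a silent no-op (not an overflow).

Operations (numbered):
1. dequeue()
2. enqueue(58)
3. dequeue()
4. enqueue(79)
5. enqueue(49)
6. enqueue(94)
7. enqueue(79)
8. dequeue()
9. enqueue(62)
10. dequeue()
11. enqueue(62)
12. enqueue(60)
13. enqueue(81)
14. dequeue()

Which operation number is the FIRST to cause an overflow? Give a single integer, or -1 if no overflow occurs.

Answer: 13

Derivation:
1. dequeue(): empty, no-op, size=0
2. enqueue(58): size=1
3. dequeue(): size=0
4. enqueue(79): size=1
5. enqueue(49): size=2
6. enqueue(94): size=3
7. enqueue(79): size=4
8. dequeue(): size=3
9. enqueue(62): size=4
10. dequeue(): size=3
11. enqueue(62): size=4
12. enqueue(60): size=5
13. enqueue(81): size=5=cap → OVERFLOW (fail)
14. dequeue(): size=4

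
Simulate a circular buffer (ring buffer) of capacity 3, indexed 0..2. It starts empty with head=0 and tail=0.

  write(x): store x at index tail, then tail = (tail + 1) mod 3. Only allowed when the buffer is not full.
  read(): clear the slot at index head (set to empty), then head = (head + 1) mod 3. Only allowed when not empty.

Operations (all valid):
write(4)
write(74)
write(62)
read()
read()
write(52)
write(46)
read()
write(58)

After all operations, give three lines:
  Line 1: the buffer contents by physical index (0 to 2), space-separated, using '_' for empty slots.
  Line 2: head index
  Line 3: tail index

write(4): buf=[4 _ _], head=0, tail=1, size=1
write(74): buf=[4 74 _], head=0, tail=2, size=2
write(62): buf=[4 74 62], head=0, tail=0, size=3
read(): buf=[_ 74 62], head=1, tail=0, size=2
read(): buf=[_ _ 62], head=2, tail=0, size=1
write(52): buf=[52 _ 62], head=2, tail=1, size=2
write(46): buf=[52 46 62], head=2, tail=2, size=3
read(): buf=[52 46 _], head=0, tail=2, size=2
write(58): buf=[52 46 58], head=0, tail=0, size=3

Answer: 52 46 58
0
0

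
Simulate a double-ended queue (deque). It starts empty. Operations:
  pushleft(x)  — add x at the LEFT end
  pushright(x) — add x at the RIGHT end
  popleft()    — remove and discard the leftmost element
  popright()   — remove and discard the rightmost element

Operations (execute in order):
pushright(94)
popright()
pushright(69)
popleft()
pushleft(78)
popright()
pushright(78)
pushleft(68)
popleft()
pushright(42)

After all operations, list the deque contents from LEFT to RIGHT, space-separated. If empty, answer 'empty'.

Answer: 78 42

Derivation:
pushright(94): [94]
popright(): []
pushright(69): [69]
popleft(): []
pushleft(78): [78]
popright(): []
pushright(78): [78]
pushleft(68): [68, 78]
popleft(): [78]
pushright(42): [78, 42]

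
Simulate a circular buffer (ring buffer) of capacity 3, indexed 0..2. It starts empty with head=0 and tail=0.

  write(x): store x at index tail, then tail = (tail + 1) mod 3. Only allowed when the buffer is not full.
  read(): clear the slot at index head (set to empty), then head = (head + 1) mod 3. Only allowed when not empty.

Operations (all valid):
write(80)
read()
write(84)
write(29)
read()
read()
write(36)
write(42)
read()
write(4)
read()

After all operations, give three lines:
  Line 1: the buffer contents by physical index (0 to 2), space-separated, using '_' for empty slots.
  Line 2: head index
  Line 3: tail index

Answer: _ _ 4
2
0

Derivation:
write(80): buf=[80 _ _], head=0, tail=1, size=1
read(): buf=[_ _ _], head=1, tail=1, size=0
write(84): buf=[_ 84 _], head=1, tail=2, size=1
write(29): buf=[_ 84 29], head=1, tail=0, size=2
read(): buf=[_ _ 29], head=2, tail=0, size=1
read(): buf=[_ _ _], head=0, tail=0, size=0
write(36): buf=[36 _ _], head=0, tail=1, size=1
write(42): buf=[36 42 _], head=0, tail=2, size=2
read(): buf=[_ 42 _], head=1, tail=2, size=1
write(4): buf=[_ 42 4], head=1, tail=0, size=2
read(): buf=[_ _ 4], head=2, tail=0, size=1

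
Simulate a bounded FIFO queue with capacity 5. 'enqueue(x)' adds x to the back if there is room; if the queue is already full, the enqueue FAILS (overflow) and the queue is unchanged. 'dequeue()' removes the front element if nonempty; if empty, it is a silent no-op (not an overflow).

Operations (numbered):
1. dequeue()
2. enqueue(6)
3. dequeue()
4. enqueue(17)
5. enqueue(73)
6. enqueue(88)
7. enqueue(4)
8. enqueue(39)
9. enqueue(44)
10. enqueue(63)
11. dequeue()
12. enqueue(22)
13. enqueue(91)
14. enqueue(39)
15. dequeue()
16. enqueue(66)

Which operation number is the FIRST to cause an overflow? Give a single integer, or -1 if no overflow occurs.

Answer: 9

Derivation:
1. dequeue(): empty, no-op, size=0
2. enqueue(6): size=1
3. dequeue(): size=0
4. enqueue(17): size=1
5. enqueue(73): size=2
6. enqueue(88): size=3
7. enqueue(4): size=4
8. enqueue(39): size=5
9. enqueue(44): size=5=cap → OVERFLOW (fail)
10. enqueue(63): size=5=cap → OVERFLOW (fail)
11. dequeue(): size=4
12. enqueue(22): size=5
13. enqueue(91): size=5=cap → OVERFLOW (fail)
14. enqueue(39): size=5=cap → OVERFLOW (fail)
15. dequeue(): size=4
16. enqueue(66): size=5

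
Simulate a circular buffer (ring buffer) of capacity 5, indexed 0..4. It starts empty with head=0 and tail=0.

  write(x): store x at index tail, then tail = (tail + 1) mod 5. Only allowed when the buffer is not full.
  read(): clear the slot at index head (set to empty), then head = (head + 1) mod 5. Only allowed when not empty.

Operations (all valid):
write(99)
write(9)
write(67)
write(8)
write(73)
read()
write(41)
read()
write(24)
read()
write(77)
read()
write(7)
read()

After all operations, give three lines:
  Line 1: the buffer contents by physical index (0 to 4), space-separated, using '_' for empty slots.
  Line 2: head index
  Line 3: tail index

write(99): buf=[99 _ _ _ _], head=0, tail=1, size=1
write(9): buf=[99 9 _ _ _], head=0, tail=2, size=2
write(67): buf=[99 9 67 _ _], head=0, tail=3, size=3
write(8): buf=[99 9 67 8 _], head=0, tail=4, size=4
write(73): buf=[99 9 67 8 73], head=0, tail=0, size=5
read(): buf=[_ 9 67 8 73], head=1, tail=0, size=4
write(41): buf=[41 9 67 8 73], head=1, tail=1, size=5
read(): buf=[41 _ 67 8 73], head=2, tail=1, size=4
write(24): buf=[41 24 67 8 73], head=2, tail=2, size=5
read(): buf=[41 24 _ 8 73], head=3, tail=2, size=4
write(77): buf=[41 24 77 8 73], head=3, tail=3, size=5
read(): buf=[41 24 77 _ 73], head=4, tail=3, size=4
write(7): buf=[41 24 77 7 73], head=4, tail=4, size=5
read(): buf=[41 24 77 7 _], head=0, tail=4, size=4

Answer: 41 24 77 7 _
0
4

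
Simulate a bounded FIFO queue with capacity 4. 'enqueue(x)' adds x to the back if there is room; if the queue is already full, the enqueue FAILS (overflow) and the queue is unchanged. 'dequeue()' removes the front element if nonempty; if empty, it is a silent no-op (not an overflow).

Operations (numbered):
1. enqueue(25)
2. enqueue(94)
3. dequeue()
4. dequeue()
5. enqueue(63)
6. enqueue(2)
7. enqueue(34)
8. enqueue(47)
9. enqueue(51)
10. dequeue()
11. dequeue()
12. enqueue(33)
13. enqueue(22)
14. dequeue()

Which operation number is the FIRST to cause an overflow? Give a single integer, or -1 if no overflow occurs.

1. enqueue(25): size=1
2. enqueue(94): size=2
3. dequeue(): size=1
4. dequeue(): size=0
5. enqueue(63): size=1
6. enqueue(2): size=2
7. enqueue(34): size=3
8. enqueue(47): size=4
9. enqueue(51): size=4=cap → OVERFLOW (fail)
10. dequeue(): size=3
11. dequeue(): size=2
12. enqueue(33): size=3
13. enqueue(22): size=4
14. dequeue(): size=3

Answer: 9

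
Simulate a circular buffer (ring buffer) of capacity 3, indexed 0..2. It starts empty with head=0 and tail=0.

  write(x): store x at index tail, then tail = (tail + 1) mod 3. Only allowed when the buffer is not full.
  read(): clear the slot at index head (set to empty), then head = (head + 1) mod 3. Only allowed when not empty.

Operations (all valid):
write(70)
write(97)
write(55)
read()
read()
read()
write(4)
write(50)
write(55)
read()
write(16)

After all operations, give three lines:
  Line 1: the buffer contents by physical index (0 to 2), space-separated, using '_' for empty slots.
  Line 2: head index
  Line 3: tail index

Answer: 16 50 55
1
1

Derivation:
write(70): buf=[70 _ _], head=0, tail=1, size=1
write(97): buf=[70 97 _], head=0, tail=2, size=2
write(55): buf=[70 97 55], head=0, tail=0, size=3
read(): buf=[_ 97 55], head=1, tail=0, size=2
read(): buf=[_ _ 55], head=2, tail=0, size=1
read(): buf=[_ _ _], head=0, tail=0, size=0
write(4): buf=[4 _ _], head=0, tail=1, size=1
write(50): buf=[4 50 _], head=0, tail=2, size=2
write(55): buf=[4 50 55], head=0, tail=0, size=3
read(): buf=[_ 50 55], head=1, tail=0, size=2
write(16): buf=[16 50 55], head=1, tail=1, size=3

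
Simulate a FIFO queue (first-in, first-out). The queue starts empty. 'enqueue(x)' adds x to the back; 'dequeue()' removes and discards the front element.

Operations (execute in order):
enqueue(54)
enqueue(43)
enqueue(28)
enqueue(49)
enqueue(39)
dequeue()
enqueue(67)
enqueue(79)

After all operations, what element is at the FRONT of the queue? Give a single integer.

Answer: 43

Derivation:
enqueue(54): queue = [54]
enqueue(43): queue = [54, 43]
enqueue(28): queue = [54, 43, 28]
enqueue(49): queue = [54, 43, 28, 49]
enqueue(39): queue = [54, 43, 28, 49, 39]
dequeue(): queue = [43, 28, 49, 39]
enqueue(67): queue = [43, 28, 49, 39, 67]
enqueue(79): queue = [43, 28, 49, 39, 67, 79]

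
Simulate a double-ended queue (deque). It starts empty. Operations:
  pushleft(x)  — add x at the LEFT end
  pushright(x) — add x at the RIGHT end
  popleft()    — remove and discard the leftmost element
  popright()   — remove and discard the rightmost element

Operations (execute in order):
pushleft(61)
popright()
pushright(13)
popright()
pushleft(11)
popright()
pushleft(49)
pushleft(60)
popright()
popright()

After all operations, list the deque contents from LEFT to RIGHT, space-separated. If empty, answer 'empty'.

Answer: empty

Derivation:
pushleft(61): [61]
popright(): []
pushright(13): [13]
popright(): []
pushleft(11): [11]
popright(): []
pushleft(49): [49]
pushleft(60): [60, 49]
popright(): [60]
popright(): []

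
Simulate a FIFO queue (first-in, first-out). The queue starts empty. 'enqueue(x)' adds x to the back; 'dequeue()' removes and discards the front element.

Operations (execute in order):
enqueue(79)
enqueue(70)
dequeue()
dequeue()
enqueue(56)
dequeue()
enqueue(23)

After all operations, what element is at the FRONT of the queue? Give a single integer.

enqueue(79): queue = [79]
enqueue(70): queue = [79, 70]
dequeue(): queue = [70]
dequeue(): queue = []
enqueue(56): queue = [56]
dequeue(): queue = []
enqueue(23): queue = [23]

Answer: 23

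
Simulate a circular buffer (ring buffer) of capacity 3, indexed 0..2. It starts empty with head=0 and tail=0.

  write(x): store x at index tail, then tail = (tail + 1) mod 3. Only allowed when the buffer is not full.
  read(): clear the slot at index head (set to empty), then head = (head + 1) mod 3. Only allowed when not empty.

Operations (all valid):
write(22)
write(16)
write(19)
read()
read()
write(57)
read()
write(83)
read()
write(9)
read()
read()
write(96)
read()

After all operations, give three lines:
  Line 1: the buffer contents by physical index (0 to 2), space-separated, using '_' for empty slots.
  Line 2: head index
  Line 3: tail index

write(22): buf=[22 _ _], head=0, tail=1, size=1
write(16): buf=[22 16 _], head=0, tail=2, size=2
write(19): buf=[22 16 19], head=0, tail=0, size=3
read(): buf=[_ 16 19], head=1, tail=0, size=2
read(): buf=[_ _ 19], head=2, tail=0, size=1
write(57): buf=[57 _ 19], head=2, tail=1, size=2
read(): buf=[57 _ _], head=0, tail=1, size=1
write(83): buf=[57 83 _], head=0, tail=2, size=2
read(): buf=[_ 83 _], head=1, tail=2, size=1
write(9): buf=[_ 83 9], head=1, tail=0, size=2
read(): buf=[_ _ 9], head=2, tail=0, size=1
read(): buf=[_ _ _], head=0, tail=0, size=0
write(96): buf=[96 _ _], head=0, tail=1, size=1
read(): buf=[_ _ _], head=1, tail=1, size=0

Answer: _ _ _
1
1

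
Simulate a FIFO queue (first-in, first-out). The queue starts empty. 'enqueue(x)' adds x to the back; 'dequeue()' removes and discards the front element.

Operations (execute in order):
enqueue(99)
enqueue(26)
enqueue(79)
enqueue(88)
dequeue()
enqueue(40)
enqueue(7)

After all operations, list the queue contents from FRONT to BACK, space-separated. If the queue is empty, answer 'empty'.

Answer: 26 79 88 40 7

Derivation:
enqueue(99): [99]
enqueue(26): [99, 26]
enqueue(79): [99, 26, 79]
enqueue(88): [99, 26, 79, 88]
dequeue(): [26, 79, 88]
enqueue(40): [26, 79, 88, 40]
enqueue(7): [26, 79, 88, 40, 7]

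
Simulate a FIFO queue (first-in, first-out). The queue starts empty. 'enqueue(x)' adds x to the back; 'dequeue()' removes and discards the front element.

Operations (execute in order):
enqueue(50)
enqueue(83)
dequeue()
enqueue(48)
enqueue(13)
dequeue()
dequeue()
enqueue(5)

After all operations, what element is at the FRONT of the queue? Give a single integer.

enqueue(50): queue = [50]
enqueue(83): queue = [50, 83]
dequeue(): queue = [83]
enqueue(48): queue = [83, 48]
enqueue(13): queue = [83, 48, 13]
dequeue(): queue = [48, 13]
dequeue(): queue = [13]
enqueue(5): queue = [13, 5]

Answer: 13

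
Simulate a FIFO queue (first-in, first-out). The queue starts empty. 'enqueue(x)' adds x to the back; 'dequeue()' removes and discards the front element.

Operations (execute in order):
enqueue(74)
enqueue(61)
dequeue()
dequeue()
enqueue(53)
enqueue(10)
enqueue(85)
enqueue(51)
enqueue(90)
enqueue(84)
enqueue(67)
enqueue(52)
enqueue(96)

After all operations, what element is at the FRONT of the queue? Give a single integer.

enqueue(74): queue = [74]
enqueue(61): queue = [74, 61]
dequeue(): queue = [61]
dequeue(): queue = []
enqueue(53): queue = [53]
enqueue(10): queue = [53, 10]
enqueue(85): queue = [53, 10, 85]
enqueue(51): queue = [53, 10, 85, 51]
enqueue(90): queue = [53, 10, 85, 51, 90]
enqueue(84): queue = [53, 10, 85, 51, 90, 84]
enqueue(67): queue = [53, 10, 85, 51, 90, 84, 67]
enqueue(52): queue = [53, 10, 85, 51, 90, 84, 67, 52]
enqueue(96): queue = [53, 10, 85, 51, 90, 84, 67, 52, 96]

Answer: 53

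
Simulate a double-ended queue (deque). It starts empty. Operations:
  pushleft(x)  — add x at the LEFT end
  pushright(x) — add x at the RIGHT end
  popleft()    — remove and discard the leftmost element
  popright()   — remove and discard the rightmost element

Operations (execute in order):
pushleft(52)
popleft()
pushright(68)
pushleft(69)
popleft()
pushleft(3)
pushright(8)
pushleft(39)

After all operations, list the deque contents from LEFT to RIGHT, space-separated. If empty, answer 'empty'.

pushleft(52): [52]
popleft(): []
pushright(68): [68]
pushleft(69): [69, 68]
popleft(): [68]
pushleft(3): [3, 68]
pushright(8): [3, 68, 8]
pushleft(39): [39, 3, 68, 8]

Answer: 39 3 68 8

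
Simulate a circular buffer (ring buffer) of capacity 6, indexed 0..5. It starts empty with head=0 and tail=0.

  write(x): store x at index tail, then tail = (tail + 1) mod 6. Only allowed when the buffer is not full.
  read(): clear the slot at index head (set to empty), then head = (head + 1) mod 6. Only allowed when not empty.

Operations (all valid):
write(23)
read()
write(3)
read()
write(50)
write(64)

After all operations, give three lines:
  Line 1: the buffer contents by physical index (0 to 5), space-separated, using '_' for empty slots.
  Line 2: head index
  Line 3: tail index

write(23): buf=[23 _ _ _ _ _], head=0, tail=1, size=1
read(): buf=[_ _ _ _ _ _], head=1, tail=1, size=0
write(3): buf=[_ 3 _ _ _ _], head=1, tail=2, size=1
read(): buf=[_ _ _ _ _ _], head=2, tail=2, size=0
write(50): buf=[_ _ 50 _ _ _], head=2, tail=3, size=1
write(64): buf=[_ _ 50 64 _ _], head=2, tail=4, size=2

Answer: _ _ 50 64 _ _
2
4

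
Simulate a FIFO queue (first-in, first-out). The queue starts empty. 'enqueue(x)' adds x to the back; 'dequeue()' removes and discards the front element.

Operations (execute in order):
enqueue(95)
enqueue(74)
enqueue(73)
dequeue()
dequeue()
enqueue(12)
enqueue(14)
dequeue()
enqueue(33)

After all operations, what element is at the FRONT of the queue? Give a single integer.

enqueue(95): queue = [95]
enqueue(74): queue = [95, 74]
enqueue(73): queue = [95, 74, 73]
dequeue(): queue = [74, 73]
dequeue(): queue = [73]
enqueue(12): queue = [73, 12]
enqueue(14): queue = [73, 12, 14]
dequeue(): queue = [12, 14]
enqueue(33): queue = [12, 14, 33]

Answer: 12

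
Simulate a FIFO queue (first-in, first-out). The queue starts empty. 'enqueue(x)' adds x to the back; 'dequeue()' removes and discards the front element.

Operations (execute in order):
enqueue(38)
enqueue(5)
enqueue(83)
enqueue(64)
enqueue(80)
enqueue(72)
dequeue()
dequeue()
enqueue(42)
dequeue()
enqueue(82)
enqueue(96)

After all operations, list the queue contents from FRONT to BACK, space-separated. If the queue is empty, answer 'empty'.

enqueue(38): [38]
enqueue(5): [38, 5]
enqueue(83): [38, 5, 83]
enqueue(64): [38, 5, 83, 64]
enqueue(80): [38, 5, 83, 64, 80]
enqueue(72): [38, 5, 83, 64, 80, 72]
dequeue(): [5, 83, 64, 80, 72]
dequeue(): [83, 64, 80, 72]
enqueue(42): [83, 64, 80, 72, 42]
dequeue(): [64, 80, 72, 42]
enqueue(82): [64, 80, 72, 42, 82]
enqueue(96): [64, 80, 72, 42, 82, 96]

Answer: 64 80 72 42 82 96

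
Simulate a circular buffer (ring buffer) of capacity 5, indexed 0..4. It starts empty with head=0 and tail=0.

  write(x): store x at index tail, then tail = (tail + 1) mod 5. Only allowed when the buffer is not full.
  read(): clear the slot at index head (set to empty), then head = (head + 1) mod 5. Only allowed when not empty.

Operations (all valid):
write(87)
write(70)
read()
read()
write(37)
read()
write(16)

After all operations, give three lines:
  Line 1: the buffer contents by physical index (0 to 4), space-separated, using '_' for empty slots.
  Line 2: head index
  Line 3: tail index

write(87): buf=[87 _ _ _ _], head=0, tail=1, size=1
write(70): buf=[87 70 _ _ _], head=0, tail=2, size=2
read(): buf=[_ 70 _ _ _], head=1, tail=2, size=1
read(): buf=[_ _ _ _ _], head=2, tail=2, size=0
write(37): buf=[_ _ 37 _ _], head=2, tail=3, size=1
read(): buf=[_ _ _ _ _], head=3, tail=3, size=0
write(16): buf=[_ _ _ 16 _], head=3, tail=4, size=1

Answer: _ _ _ 16 _
3
4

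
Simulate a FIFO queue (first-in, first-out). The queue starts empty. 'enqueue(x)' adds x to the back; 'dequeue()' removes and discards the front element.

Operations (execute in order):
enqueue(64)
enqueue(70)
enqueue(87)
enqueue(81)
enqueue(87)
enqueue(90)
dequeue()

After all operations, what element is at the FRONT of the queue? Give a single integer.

Answer: 70

Derivation:
enqueue(64): queue = [64]
enqueue(70): queue = [64, 70]
enqueue(87): queue = [64, 70, 87]
enqueue(81): queue = [64, 70, 87, 81]
enqueue(87): queue = [64, 70, 87, 81, 87]
enqueue(90): queue = [64, 70, 87, 81, 87, 90]
dequeue(): queue = [70, 87, 81, 87, 90]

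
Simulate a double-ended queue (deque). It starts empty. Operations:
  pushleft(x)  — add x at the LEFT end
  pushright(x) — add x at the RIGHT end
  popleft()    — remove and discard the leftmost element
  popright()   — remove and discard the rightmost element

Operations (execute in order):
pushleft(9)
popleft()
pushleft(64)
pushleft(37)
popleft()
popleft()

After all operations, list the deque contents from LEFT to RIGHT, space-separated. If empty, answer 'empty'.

pushleft(9): [9]
popleft(): []
pushleft(64): [64]
pushleft(37): [37, 64]
popleft(): [64]
popleft(): []

Answer: empty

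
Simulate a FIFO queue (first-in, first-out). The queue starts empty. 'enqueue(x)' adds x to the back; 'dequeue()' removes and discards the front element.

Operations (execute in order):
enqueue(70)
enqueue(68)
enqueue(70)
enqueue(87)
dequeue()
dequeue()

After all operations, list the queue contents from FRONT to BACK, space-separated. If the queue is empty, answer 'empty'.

Answer: 70 87

Derivation:
enqueue(70): [70]
enqueue(68): [70, 68]
enqueue(70): [70, 68, 70]
enqueue(87): [70, 68, 70, 87]
dequeue(): [68, 70, 87]
dequeue(): [70, 87]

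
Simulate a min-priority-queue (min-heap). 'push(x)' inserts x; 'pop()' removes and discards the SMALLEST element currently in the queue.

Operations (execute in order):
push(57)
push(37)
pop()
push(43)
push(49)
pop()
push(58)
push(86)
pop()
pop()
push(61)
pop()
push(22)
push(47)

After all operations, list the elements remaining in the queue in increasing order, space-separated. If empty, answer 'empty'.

push(57): heap contents = [57]
push(37): heap contents = [37, 57]
pop() → 37: heap contents = [57]
push(43): heap contents = [43, 57]
push(49): heap contents = [43, 49, 57]
pop() → 43: heap contents = [49, 57]
push(58): heap contents = [49, 57, 58]
push(86): heap contents = [49, 57, 58, 86]
pop() → 49: heap contents = [57, 58, 86]
pop() → 57: heap contents = [58, 86]
push(61): heap contents = [58, 61, 86]
pop() → 58: heap contents = [61, 86]
push(22): heap contents = [22, 61, 86]
push(47): heap contents = [22, 47, 61, 86]

Answer: 22 47 61 86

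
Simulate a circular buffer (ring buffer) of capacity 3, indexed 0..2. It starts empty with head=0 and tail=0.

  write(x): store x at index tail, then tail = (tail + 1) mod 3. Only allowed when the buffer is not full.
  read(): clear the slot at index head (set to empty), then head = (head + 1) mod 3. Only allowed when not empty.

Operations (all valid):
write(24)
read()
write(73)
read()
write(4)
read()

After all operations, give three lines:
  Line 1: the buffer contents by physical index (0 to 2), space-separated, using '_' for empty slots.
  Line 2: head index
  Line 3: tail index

write(24): buf=[24 _ _], head=0, tail=1, size=1
read(): buf=[_ _ _], head=1, tail=1, size=0
write(73): buf=[_ 73 _], head=1, tail=2, size=1
read(): buf=[_ _ _], head=2, tail=2, size=0
write(4): buf=[_ _ 4], head=2, tail=0, size=1
read(): buf=[_ _ _], head=0, tail=0, size=0

Answer: _ _ _
0
0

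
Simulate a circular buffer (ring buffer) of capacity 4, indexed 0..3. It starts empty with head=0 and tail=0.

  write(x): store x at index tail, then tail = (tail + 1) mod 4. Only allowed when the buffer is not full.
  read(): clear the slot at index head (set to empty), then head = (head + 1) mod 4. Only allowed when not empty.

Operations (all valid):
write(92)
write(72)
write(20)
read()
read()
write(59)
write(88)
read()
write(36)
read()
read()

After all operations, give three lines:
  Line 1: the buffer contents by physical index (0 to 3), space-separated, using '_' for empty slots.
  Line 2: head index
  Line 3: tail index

Answer: _ 36 _ _
1
2

Derivation:
write(92): buf=[92 _ _ _], head=0, tail=1, size=1
write(72): buf=[92 72 _ _], head=0, tail=2, size=2
write(20): buf=[92 72 20 _], head=0, tail=3, size=3
read(): buf=[_ 72 20 _], head=1, tail=3, size=2
read(): buf=[_ _ 20 _], head=2, tail=3, size=1
write(59): buf=[_ _ 20 59], head=2, tail=0, size=2
write(88): buf=[88 _ 20 59], head=2, tail=1, size=3
read(): buf=[88 _ _ 59], head=3, tail=1, size=2
write(36): buf=[88 36 _ 59], head=3, tail=2, size=3
read(): buf=[88 36 _ _], head=0, tail=2, size=2
read(): buf=[_ 36 _ _], head=1, tail=2, size=1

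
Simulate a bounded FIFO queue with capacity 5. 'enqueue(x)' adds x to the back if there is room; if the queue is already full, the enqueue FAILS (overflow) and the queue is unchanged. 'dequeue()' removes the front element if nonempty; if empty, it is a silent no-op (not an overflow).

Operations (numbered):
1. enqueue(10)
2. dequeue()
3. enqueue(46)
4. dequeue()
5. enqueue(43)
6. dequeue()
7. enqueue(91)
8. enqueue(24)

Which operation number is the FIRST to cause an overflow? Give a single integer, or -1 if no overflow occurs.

Answer: -1

Derivation:
1. enqueue(10): size=1
2. dequeue(): size=0
3. enqueue(46): size=1
4. dequeue(): size=0
5. enqueue(43): size=1
6. dequeue(): size=0
7. enqueue(91): size=1
8. enqueue(24): size=2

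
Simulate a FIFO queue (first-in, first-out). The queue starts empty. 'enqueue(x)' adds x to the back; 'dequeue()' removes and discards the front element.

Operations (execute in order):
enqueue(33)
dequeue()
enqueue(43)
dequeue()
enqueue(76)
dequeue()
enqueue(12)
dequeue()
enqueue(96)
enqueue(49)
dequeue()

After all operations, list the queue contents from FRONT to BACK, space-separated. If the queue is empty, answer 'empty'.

enqueue(33): [33]
dequeue(): []
enqueue(43): [43]
dequeue(): []
enqueue(76): [76]
dequeue(): []
enqueue(12): [12]
dequeue(): []
enqueue(96): [96]
enqueue(49): [96, 49]
dequeue(): [49]

Answer: 49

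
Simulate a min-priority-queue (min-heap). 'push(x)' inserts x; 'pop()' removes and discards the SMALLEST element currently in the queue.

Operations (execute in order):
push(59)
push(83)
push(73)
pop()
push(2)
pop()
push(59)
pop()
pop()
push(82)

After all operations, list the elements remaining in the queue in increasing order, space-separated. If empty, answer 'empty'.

push(59): heap contents = [59]
push(83): heap contents = [59, 83]
push(73): heap contents = [59, 73, 83]
pop() → 59: heap contents = [73, 83]
push(2): heap contents = [2, 73, 83]
pop() → 2: heap contents = [73, 83]
push(59): heap contents = [59, 73, 83]
pop() → 59: heap contents = [73, 83]
pop() → 73: heap contents = [83]
push(82): heap contents = [82, 83]

Answer: 82 83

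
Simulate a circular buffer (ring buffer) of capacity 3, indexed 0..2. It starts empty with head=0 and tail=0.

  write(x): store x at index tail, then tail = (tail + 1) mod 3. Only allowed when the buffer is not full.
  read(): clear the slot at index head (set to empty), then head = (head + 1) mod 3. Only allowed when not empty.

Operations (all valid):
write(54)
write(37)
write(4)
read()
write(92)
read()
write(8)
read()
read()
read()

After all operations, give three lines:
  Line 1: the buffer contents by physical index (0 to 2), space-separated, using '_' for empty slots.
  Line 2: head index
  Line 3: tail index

Answer: _ _ _
2
2

Derivation:
write(54): buf=[54 _ _], head=0, tail=1, size=1
write(37): buf=[54 37 _], head=0, tail=2, size=2
write(4): buf=[54 37 4], head=0, tail=0, size=3
read(): buf=[_ 37 4], head=1, tail=0, size=2
write(92): buf=[92 37 4], head=1, tail=1, size=3
read(): buf=[92 _ 4], head=2, tail=1, size=2
write(8): buf=[92 8 4], head=2, tail=2, size=3
read(): buf=[92 8 _], head=0, tail=2, size=2
read(): buf=[_ 8 _], head=1, tail=2, size=1
read(): buf=[_ _ _], head=2, tail=2, size=0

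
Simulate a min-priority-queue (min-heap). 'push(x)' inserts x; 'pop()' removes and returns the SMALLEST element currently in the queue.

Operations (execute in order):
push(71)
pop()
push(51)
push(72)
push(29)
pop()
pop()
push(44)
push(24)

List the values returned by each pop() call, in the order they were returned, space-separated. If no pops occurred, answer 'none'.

Answer: 71 29 51

Derivation:
push(71): heap contents = [71]
pop() → 71: heap contents = []
push(51): heap contents = [51]
push(72): heap contents = [51, 72]
push(29): heap contents = [29, 51, 72]
pop() → 29: heap contents = [51, 72]
pop() → 51: heap contents = [72]
push(44): heap contents = [44, 72]
push(24): heap contents = [24, 44, 72]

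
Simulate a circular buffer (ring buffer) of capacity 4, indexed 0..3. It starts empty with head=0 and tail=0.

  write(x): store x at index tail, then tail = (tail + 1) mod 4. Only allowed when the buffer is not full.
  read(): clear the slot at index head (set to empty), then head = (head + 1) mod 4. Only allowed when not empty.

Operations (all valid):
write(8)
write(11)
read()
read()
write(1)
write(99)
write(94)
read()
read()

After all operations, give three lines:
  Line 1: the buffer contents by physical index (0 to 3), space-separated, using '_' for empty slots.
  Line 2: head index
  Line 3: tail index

Answer: 94 _ _ _
0
1

Derivation:
write(8): buf=[8 _ _ _], head=0, tail=1, size=1
write(11): buf=[8 11 _ _], head=0, tail=2, size=2
read(): buf=[_ 11 _ _], head=1, tail=2, size=1
read(): buf=[_ _ _ _], head=2, tail=2, size=0
write(1): buf=[_ _ 1 _], head=2, tail=3, size=1
write(99): buf=[_ _ 1 99], head=2, tail=0, size=2
write(94): buf=[94 _ 1 99], head=2, tail=1, size=3
read(): buf=[94 _ _ 99], head=3, tail=1, size=2
read(): buf=[94 _ _ _], head=0, tail=1, size=1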